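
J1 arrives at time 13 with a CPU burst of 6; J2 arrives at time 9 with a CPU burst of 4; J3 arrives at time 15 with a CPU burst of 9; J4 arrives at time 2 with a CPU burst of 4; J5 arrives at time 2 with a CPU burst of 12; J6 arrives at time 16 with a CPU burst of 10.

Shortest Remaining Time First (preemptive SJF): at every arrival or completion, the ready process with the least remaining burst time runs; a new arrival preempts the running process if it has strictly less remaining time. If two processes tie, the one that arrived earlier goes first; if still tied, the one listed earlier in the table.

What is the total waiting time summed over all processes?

Timeline: | idle 0-2 | J4 2-6 | J5 6-9 | J2 9-13 | J1 13-19 | J5 19-28 | J3 28-37 | J6 37-47 |
Completion: J1=19  J2=13  J3=37  J4=6  J5=28  J6=47
Waiting = turnaround − burst: J1=0, J2=0, J3=13, J4=0, J5=14, J6=21
Total waiting = 0 + 0 + 13 + 0 + 14 + 21 = 48

48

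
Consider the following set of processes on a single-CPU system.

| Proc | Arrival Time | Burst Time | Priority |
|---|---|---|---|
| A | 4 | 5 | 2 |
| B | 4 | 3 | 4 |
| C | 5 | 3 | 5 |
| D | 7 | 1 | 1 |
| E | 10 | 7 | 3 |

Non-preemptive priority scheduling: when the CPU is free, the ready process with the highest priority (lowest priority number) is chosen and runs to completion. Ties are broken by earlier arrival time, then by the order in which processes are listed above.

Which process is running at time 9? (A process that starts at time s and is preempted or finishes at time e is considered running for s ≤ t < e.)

Timeline: | idle 0-4 | A 4-9 | D 9-10 | E 10-17 | B 17-20 | C 20-23 |
Completion: A=9  B=20  C=23  D=10  E=17
Turnaround (C−A): A=5  B=16  C=18  D=3  E=7

D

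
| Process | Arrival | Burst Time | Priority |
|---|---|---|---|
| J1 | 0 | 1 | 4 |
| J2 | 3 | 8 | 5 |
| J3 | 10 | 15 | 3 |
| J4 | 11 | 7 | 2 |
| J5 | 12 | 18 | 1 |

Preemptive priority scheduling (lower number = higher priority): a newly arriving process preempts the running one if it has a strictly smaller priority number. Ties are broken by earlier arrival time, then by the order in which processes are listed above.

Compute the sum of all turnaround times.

132

Gantt: | J1 0-1 | idle 1-3 | J2 3-10 | J3 10-11 | J4 11-12 | J5 12-30 | J4 30-36 | J3 36-50 | J2 50-51 |
Completion: J1=1  J2=51  J3=50  J4=36  J5=30
Turnaround (C−A): J1=1  J2=48  J3=40  J4=25  J5=18
Turnaround = completion − arrival: J1=1, J2=48, J3=40, J4=25, J5=18
Total turnaround = 1 + 48 + 40 + 25 + 18 = 132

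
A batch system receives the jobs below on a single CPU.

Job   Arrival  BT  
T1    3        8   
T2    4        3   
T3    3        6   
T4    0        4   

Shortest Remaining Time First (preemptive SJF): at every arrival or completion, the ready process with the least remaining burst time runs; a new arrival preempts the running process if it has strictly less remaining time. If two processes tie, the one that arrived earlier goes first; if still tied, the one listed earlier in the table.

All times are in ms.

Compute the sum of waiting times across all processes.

14

Schedule: | T4 0-4 | T2 4-7 | T3 7-13 | T1 13-21 |
Completion: T1=21  T2=7  T3=13  T4=4
Waiting = turnaround − burst: T1=10, T2=0, T3=4, T4=0
Total waiting = 10 + 0 + 4 + 0 = 14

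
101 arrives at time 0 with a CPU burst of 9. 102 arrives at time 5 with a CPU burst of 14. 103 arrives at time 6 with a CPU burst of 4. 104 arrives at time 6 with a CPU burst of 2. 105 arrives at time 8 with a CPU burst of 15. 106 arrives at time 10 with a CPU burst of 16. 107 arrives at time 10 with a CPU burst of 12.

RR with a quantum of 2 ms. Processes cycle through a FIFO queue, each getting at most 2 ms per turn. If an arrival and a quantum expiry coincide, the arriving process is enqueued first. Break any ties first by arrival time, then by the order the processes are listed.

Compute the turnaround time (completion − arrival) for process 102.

56

Schedule: | 101 0-6 | 102 6-8 | 103 8-10 | 104 10-12 | 101 12-14 | 105 14-16 | 102 16-18 | 106 18-20 | 107 20-22 | 103 22-24 | 101 24-25 | 105 25-27 | 102 27-29 | 106 29-31 | 107 31-33 | 105 33-35 | 102 35-37 | 106 37-39 | 107 39-41 | 105 41-43 | 102 43-45 | 106 45-47 | 107 47-49 | 105 49-51 | 102 51-53 | 106 53-55 | 107 55-57 | 105 57-59 | 102 59-61 | 106 61-63 | 107 63-65 | 105 65-67 | 106 67-69 | 105 69-70 | 106 70-72 |
Completion: 101=25  102=61  103=24  104=12  105=70  106=72  107=65
Turnaround(102) = completion − arrival = 61 − 5 = 56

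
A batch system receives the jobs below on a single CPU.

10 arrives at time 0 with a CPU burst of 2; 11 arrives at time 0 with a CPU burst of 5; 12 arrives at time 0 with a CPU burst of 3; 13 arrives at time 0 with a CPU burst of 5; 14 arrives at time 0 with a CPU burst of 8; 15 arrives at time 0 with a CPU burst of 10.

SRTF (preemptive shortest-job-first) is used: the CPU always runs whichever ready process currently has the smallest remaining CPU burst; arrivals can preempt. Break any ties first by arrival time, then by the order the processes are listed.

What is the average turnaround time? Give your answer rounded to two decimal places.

Timeline: | 10 0-2 | 12 2-5 | 11 5-10 | 13 10-15 | 14 15-23 | 15 23-33 |
Completion: 10=2  11=10  12=5  13=15  14=23  15=33
Turnaround times: 10=2, 11=10, 12=5, 13=15, 14=23, 15=33
Average turnaround = (2+10+5+15+23+33) / 6 = 88/6 = 14.67

14.67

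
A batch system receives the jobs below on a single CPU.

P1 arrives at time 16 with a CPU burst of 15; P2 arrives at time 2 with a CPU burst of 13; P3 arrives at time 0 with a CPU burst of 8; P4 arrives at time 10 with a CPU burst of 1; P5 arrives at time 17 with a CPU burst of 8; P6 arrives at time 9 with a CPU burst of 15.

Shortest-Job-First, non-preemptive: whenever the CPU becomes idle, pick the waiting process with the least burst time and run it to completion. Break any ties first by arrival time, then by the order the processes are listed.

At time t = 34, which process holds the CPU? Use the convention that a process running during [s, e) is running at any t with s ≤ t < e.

P6

Schedule: | P3 0-8 | P2 8-21 | P4 21-22 | P5 22-30 | P6 30-45 | P1 45-60 |
Completion: P1=60  P2=21  P3=8  P4=22  P5=30  P6=45
Turnaround (C−A): P1=44  P2=19  P3=8  P4=12  P5=13  P6=36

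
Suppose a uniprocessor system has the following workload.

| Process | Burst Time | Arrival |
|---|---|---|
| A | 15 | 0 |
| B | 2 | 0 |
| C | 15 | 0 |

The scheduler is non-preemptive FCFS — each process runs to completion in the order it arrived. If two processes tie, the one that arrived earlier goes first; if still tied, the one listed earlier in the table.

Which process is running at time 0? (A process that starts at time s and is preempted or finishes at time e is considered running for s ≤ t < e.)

A

Gantt: | A 0-15 | B 15-17 | C 17-32 |
Completion: A=15  B=17  C=32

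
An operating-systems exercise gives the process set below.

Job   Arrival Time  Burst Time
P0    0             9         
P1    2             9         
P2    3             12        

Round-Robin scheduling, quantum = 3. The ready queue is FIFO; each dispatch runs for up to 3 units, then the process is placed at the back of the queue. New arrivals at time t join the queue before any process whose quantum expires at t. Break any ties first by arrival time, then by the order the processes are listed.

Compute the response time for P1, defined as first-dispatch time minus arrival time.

1

Schedule: | P0 0-3 | P1 3-6 | P2 6-9 | P0 9-12 | P1 12-15 | P2 15-18 | P0 18-21 | P1 21-24 | P2 24-30 |
Completion: P0=21  P1=24  P2=30
Turnaround (C−A): P0=21  P1=22  P2=27
Response(P1) = first start − arrival = 3 − 2 = 1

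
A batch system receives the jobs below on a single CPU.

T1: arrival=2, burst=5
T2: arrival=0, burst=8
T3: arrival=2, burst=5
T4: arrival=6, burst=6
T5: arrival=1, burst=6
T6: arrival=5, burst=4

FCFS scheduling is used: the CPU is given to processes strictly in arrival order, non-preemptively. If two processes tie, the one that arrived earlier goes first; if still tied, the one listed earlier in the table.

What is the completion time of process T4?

Schedule: | T2 0-8 | T5 8-14 | T1 14-19 | T3 19-24 | T6 24-28 | T4 28-34 |
Completion: T1=19  T2=8  T3=24  T4=34  T5=14  T6=28
Turnaround (C−A): T1=17  T2=8  T3=22  T4=28  T5=13  T6=23

34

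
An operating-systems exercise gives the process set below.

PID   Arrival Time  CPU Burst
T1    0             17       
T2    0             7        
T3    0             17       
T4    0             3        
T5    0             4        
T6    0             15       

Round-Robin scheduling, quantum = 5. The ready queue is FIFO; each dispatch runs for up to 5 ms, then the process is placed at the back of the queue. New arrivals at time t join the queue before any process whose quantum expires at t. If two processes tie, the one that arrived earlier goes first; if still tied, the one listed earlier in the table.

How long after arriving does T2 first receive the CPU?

5

Gantt: | T1 0-5 | T2 5-10 | T3 10-15 | T4 15-18 | T5 18-22 | T6 22-27 | T1 27-32 | T2 32-34 | T3 34-39 | T6 39-44 | T1 44-49 | T3 49-54 | T6 54-59 | T1 59-61 | T3 61-63 |
Completion: T1=61  T2=34  T3=63  T4=18  T5=22  T6=59
Response(T2) = first start − arrival = 5 − 0 = 5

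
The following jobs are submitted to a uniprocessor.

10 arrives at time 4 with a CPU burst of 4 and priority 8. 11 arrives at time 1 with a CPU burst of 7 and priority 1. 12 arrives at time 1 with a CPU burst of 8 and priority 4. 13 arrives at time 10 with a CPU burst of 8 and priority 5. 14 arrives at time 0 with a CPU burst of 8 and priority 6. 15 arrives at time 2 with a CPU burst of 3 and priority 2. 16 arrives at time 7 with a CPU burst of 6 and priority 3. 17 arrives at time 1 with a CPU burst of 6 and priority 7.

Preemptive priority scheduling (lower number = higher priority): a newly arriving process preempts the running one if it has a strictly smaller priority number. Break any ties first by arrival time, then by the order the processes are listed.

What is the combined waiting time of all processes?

Timeline: | 14 0-1 | 11 1-8 | 15 8-11 | 16 11-17 | 12 17-25 | 13 25-33 | 14 33-40 | 17 40-46 | 10 46-50 |
Completion: 10=50  11=8  12=25  13=33  14=40  15=11  16=17  17=46
Turnaround (C−A): 10=46  11=7  12=24  13=23  14=40  15=9  16=10  17=45
Waiting = turnaround − burst: 10=42, 11=0, 12=16, 13=15, 14=32, 15=6, 16=4, 17=39
Total waiting = 42 + 0 + 16 + 15 + 32 + 6 + 4 + 39 = 154

154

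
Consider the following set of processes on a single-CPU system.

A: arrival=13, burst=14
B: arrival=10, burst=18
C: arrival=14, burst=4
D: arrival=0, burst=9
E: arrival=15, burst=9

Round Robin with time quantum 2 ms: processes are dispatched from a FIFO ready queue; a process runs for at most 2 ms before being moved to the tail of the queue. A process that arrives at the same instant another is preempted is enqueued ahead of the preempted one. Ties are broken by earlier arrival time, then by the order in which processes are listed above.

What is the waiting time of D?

Schedule: | D 0-9 | idle 9-10 | B 10-14 | A 14-16 | C 16-18 | B 18-20 | E 20-22 | A 22-24 | C 24-26 | B 26-28 | E 28-30 | A 30-32 | B 32-34 | E 34-36 | A 36-38 | B 38-40 | E 40-42 | A 42-44 | B 44-46 | E 46-47 | A 47-49 | B 49-51 | A 51-53 | B 53-55 |
Completion: A=53  B=55  C=26  D=9  E=47
Turnaround (C−A): A=40  B=45  C=12  D=9  E=32
Waiting(D) = turnaround − burst = 9 − 9 = 0

0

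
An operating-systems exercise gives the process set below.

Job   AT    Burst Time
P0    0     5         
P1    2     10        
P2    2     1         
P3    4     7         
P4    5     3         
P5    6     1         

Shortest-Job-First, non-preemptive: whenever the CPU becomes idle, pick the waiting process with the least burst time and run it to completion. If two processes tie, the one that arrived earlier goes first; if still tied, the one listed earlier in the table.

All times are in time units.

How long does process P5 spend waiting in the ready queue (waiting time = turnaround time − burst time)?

0

Timeline: | P0 0-5 | P2 5-6 | P5 6-7 | P4 7-10 | P3 10-17 | P1 17-27 |
Completion: P0=5  P1=27  P2=6  P3=17  P4=10  P5=7
Turnaround (C−A): P0=5  P1=25  P2=4  P3=13  P4=5  P5=1
Waiting(P5) = turnaround − burst = 1 − 1 = 0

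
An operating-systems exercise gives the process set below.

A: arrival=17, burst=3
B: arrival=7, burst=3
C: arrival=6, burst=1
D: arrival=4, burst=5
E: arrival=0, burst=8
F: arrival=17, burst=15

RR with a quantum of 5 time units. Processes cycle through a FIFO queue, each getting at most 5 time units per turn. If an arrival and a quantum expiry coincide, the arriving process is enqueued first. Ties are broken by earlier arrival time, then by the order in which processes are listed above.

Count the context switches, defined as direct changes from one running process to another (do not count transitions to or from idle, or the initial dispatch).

6

Timeline: | E 0-5 | D 5-10 | E 10-13 | C 13-14 | B 14-17 | A 17-20 | F 20-35 |
Completion: A=20  B=17  C=14  D=10  E=13  F=35
Turnaround (C−A): A=3  B=10  C=8  D=6  E=13  F=18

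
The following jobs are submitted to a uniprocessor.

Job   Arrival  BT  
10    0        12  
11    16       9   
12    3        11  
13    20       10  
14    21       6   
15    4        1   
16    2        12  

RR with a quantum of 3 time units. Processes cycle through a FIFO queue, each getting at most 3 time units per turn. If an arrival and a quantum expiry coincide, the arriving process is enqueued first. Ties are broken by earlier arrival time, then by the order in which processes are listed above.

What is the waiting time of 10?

28

Gantt: | 10 0-3 | 16 3-6 | 12 6-9 | 10 9-12 | 15 12-13 | 16 13-16 | 12 16-19 | 10 19-22 | 11 22-25 | 16 25-28 | 12 28-31 | 13 31-34 | 14 34-37 | 10 37-40 | 11 40-43 | 16 43-46 | 12 46-48 | 13 48-51 | 14 51-54 | 11 54-57 | 13 57-61 |
Completion: 10=40  11=57  12=48  13=61  14=54  15=13  16=46
Waiting(10) = turnaround − burst = 40 − 12 = 28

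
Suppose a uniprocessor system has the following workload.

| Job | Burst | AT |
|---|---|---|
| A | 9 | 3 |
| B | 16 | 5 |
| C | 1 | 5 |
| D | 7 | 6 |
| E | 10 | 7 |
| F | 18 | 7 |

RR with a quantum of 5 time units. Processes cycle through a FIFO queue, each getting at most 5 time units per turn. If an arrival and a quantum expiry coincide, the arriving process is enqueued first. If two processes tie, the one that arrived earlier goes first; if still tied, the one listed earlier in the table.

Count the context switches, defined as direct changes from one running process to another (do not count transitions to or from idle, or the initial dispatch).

Timeline: | idle 0-3 | A 3-8 | B 8-13 | C 13-14 | D 14-19 | E 19-24 | F 24-29 | A 29-33 | B 33-38 | D 38-40 | E 40-45 | F 45-50 | B 50-55 | F 55-60 | B 60-61 | F 61-64 |
Completion: A=33  B=61  C=14  D=40  E=45  F=64
Turnaround (C−A): A=30  B=56  C=9  D=34  E=38  F=57

14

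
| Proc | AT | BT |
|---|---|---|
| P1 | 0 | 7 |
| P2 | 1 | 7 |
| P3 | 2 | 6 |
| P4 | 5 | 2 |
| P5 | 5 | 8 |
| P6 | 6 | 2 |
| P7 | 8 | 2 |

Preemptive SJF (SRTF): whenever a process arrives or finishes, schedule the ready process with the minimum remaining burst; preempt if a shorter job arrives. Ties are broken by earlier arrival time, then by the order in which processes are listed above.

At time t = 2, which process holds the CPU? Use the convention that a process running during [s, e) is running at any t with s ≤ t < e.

Schedule: | P1 0-7 | P4 7-9 | P6 9-11 | P7 11-13 | P3 13-19 | P2 19-26 | P5 26-34 |
Completion: P1=7  P2=26  P3=19  P4=9  P5=34  P6=11  P7=13

P1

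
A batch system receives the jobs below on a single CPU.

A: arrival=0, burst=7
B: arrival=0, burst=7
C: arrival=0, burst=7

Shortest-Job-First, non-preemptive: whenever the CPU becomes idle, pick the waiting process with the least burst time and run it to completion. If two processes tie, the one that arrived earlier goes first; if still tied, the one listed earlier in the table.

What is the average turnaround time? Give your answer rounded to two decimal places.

14.00

Timeline: | A 0-7 | B 7-14 | C 14-21 |
Completion: A=7  B=14  C=21
Turnaround (C−A): A=7  B=14  C=21
Turnaround times: A=7, B=14, C=21
Average turnaround = (7+14+21) / 3 = 42/3 = 14.00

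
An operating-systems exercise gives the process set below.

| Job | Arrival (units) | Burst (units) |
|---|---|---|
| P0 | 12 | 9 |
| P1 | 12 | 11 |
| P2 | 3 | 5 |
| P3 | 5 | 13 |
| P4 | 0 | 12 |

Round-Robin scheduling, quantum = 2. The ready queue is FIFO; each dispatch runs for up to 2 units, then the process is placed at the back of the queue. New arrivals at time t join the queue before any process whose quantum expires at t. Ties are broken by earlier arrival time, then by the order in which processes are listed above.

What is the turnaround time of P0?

34

Timeline: | P4 0-4 | P2 4-6 | P4 6-8 | P3 8-10 | P2 10-12 | P4 12-14 | P3 14-16 | P0 16-18 | P1 18-20 | P2 20-21 | P4 21-23 | P3 23-25 | P0 25-27 | P1 27-29 | P4 29-31 | P3 31-33 | P0 33-35 | P1 35-37 | P3 37-39 | P0 39-41 | P1 41-43 | P3 43-45 | P0 45-46 | P1 46-48 | P3 48-49 | P1 49-50 |
Completion: P0=46  P1=50  P2=21  P3=49  P4=31
Turnaround(P0) = completion − arrival = 46 − 12 = 34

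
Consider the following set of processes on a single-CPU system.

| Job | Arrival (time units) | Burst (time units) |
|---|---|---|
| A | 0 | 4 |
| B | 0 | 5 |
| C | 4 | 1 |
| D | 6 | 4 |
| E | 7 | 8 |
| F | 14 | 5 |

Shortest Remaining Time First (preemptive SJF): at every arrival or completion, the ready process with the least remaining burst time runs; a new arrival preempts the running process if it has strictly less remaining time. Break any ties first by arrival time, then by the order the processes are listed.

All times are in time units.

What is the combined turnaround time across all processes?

Gantt: | A 0-4 | C 4-5 | B 5-10 | D 10-14 | F 14-19 | E 19-27 |
Completion: A=4  B=10  C=5  D=14  E=27  F=19
Turnaround (C−A): A=4  B=10  C=1  D=8  E=20  F=5
Turnaround = completion − arrival: A=4, B=10, C=1, D=8, E=20, F=5
Total turnaround = 4 + 10 + 1 + 8 + 20 + 5 = 48

48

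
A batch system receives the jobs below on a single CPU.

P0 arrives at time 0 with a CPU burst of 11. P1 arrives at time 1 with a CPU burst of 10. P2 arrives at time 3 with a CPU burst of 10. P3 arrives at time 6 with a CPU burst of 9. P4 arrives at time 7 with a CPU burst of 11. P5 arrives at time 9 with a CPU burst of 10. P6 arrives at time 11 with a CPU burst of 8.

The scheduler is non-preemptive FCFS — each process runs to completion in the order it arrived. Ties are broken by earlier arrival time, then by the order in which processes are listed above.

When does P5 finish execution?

Gantt: | P0 0-11 | P1 11-21 | P2 21-31 | P3 31-40 | P4 40-51 | P5 51-61 | P6 61-69 |
Completion: P0=11  P1=21  P2=31  P3=40  P4=51  P5=61  P6=69
Turnaround (C−A): P0=11  P1=20  P2=28  P3=34  P4=44  P5=52  P6=58

61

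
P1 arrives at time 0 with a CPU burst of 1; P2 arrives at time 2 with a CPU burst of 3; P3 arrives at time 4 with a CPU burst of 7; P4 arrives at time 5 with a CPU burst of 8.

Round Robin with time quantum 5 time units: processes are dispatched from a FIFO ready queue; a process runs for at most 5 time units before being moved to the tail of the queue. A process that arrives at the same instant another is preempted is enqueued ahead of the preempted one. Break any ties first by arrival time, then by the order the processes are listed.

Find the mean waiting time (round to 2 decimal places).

3.25

Schedule: | P1 0-1 | idle 1-2 | P2 2-5 | P3 5-10 | P4 10-15 | P3 15-17 | P4 17-20 |
Completion: P1=1  P2=5  P3=17  P4=20
Turnaround (C−A): P1=1  P2=3  P3=13  P4=15
Waiting times: P1=0, P2=0, P3=6, P4=7
Average waiting = (0+0+6+7) / 4 = 13/4 = 3.25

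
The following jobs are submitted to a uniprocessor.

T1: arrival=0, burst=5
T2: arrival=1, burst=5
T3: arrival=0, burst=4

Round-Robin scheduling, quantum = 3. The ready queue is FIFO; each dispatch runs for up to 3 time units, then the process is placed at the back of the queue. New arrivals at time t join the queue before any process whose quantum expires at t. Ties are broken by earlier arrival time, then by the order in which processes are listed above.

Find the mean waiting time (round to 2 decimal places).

Gantt: | T1 0-3 | T3 3-6 | T2 6-9 | T1 9-11 | T3 11-12 | T2 12-14 |
Completion: T1=11  T2=14  T3=12
Turnaround (C−A): T1=11  T2=13  T3=12
Waiting times: T1=6, T2=8, T3=8
Average waiting = (6+8+8) / 3 = 22/3 = 7.33

7.33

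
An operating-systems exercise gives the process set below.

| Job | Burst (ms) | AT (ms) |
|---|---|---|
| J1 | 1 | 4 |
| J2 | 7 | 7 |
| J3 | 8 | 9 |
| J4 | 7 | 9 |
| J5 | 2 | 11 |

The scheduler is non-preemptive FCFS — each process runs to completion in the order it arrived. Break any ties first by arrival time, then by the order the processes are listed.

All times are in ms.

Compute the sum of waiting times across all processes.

36

Schedule: | idle 0-4 | J1 4-5 | idle 5-7 | J2 7-14 | J3 14-22 | J4 22-29 | J5 29-31 |
Completion: J1=5  J2=14  J3=22  J4=29  J5=31
Waiting = turnaround − burst: J1=0, J2=0, J3=5, J4=13, J5=18
Total waiting = 0 + 0 + 5 + 13 + 18 = 36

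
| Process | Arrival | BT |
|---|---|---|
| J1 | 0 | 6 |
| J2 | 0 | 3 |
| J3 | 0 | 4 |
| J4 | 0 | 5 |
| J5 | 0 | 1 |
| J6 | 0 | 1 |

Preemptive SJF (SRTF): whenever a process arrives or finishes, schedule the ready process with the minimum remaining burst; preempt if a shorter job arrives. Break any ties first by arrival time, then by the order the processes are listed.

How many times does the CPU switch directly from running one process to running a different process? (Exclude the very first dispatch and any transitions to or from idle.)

5

Timeline: | J5 0-1 | J6 1-2 | J2 2-5 | J3 5-9 | J4 9-14 | J1 14-20 |
Completion: J1=20  J2=5  J3=9  J4=14  J5=1  J6=2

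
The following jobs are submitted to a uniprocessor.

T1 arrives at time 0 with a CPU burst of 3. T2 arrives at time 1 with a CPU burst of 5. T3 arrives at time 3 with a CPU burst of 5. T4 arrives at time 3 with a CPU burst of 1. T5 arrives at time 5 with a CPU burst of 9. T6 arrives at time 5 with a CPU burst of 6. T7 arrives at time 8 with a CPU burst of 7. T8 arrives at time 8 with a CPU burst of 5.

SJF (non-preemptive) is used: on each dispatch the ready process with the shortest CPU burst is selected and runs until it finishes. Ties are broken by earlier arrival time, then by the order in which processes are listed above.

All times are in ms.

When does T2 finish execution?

Gantt: | T1 0-3 | T4 3-4 | T2 4-9 | T3 9-14 | T8 14-19 | T6 19-25 | T7 25-32 | T5 32-41 |
Completion: T1=3  T2=9  T3=14  T4=4  T5=41  T6=25  T7=32  T8=19

9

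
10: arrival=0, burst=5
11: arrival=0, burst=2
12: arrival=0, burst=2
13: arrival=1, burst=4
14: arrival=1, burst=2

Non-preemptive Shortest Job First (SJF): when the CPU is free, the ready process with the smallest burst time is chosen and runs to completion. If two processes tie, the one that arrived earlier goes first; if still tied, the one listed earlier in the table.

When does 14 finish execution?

6

Schedule: | 11 0-2 | 12 2-4 | 14 4-6 | 13 6-10 | 10 10-15 |
Completion: 10=15  11=2  12=4  13=10  14=6
Turnaround (C−A): 10=15  11=2  12=4  13=9  14=5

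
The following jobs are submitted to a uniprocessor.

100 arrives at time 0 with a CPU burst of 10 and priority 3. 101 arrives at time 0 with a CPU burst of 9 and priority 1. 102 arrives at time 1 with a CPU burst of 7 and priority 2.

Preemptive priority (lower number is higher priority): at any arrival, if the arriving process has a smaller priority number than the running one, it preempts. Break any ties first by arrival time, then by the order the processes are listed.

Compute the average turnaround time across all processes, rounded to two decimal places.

Timeline: | 101 0-9 | 102 9-16 | 100 16-26 |
Completion: 100=26  101=9  102=16
Turnaround times: 100=26, 101=9, 102=15
Average turnaround = (26+9+15) / 3 = 50/3 = 16.67

16.67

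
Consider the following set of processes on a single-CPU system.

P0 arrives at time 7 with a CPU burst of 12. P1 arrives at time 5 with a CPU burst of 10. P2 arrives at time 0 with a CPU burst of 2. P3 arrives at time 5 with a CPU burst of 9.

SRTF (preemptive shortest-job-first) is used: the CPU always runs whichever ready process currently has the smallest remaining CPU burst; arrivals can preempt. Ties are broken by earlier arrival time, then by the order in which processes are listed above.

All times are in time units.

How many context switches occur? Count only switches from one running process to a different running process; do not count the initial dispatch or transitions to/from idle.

2

Schedule: | P2 0-2 | idle 2-5 | P3 5-14 | P1 14-24 | P0 24-36 |
Completion: P0=36  P1=24  P2=2  P3=14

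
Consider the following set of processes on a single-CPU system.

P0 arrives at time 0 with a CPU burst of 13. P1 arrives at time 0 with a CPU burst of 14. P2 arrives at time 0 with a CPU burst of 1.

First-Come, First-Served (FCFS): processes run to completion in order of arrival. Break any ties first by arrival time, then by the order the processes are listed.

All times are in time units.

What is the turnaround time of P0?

13

Schedule: | P0 0-13 | P1 13-27 | P2 27-28 |
Completion: P0=13  P1=27  P2=28
Turnaround(P0) = completion − arrival = 13 − 0 = 13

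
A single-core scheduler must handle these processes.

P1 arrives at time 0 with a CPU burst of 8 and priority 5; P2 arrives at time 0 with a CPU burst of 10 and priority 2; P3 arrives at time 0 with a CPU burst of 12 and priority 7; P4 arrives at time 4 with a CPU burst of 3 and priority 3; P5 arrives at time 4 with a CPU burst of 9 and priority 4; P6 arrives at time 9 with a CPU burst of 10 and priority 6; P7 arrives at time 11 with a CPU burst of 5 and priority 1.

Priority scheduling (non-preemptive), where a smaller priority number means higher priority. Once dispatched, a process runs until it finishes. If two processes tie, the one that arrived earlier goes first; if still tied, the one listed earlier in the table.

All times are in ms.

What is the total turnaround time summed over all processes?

177

Timeline: | P2 0-10 | P4 10-13 | P7 13-18 | P5 18-27 | P1 27-35 | P6 35-45 | P3 45-57 |
Completion: P1=35  P2=10  P3=57  P4=13  P5=27  P6=45  P7=18
Turnaround (C−A): P1=35  P2=10  P3=57  P4=9  P5=23  P6=36  P7=7
Turnaround = completion − arrival: P1=35, P2=10, P3=57, P4=9, P5=23, P6=36, P7=7
Total turnaround = 35 + 10 + 57 + 9 + 23 + 36 + 7 = 177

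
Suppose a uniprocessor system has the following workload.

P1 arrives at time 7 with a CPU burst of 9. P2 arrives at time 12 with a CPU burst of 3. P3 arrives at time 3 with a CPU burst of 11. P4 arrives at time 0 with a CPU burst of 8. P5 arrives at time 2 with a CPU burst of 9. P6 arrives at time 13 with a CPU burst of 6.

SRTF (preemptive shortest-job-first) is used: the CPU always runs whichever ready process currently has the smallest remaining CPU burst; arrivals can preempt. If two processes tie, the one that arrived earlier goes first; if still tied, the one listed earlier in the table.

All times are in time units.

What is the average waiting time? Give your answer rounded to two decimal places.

11.17

Gantt: | P4 0-8 | P5 8-12 | P2 12-15 | P5 15-20 | P6 20-26 | P1 26-35 | P3 35-46 |
Completion: P1=35  P2=15  P3=46  P4=8  P5=20  P6=26
Turnaround (C−A): P1=28  P2=3  P3=43  P4=8  P5=18  P6=13
Waiting times: P1=19, P2=0, P3=32, P4=0, P5=9, P6=7
Average waiting = (19+0+32+0+9+7) / 6 = 67/6 = 11.17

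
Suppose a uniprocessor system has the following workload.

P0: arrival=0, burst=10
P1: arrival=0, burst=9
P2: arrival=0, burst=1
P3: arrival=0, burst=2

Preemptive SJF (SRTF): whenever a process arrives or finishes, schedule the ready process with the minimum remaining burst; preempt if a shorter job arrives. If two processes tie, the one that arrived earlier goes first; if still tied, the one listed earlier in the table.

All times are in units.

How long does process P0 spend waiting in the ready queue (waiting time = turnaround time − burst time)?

12

Schedule: | P2 0-1 | P3 1-3 | P1 3-12 | P0 12-22 |
Completion: P0=22  P1=12  P2=1  P3=3
Waiting(P0) = turnaround − burst = 22 − 10 = 12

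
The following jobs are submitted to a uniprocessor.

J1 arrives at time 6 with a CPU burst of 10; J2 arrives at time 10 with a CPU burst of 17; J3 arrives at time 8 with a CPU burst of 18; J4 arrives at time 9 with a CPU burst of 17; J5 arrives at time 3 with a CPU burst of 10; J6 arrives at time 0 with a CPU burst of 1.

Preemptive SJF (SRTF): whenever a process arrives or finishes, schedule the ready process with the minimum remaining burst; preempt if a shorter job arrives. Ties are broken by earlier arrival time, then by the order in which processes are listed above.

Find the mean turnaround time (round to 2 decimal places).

28.83

Timeline: | J6 0-1 | idle 1-3 | J5 3-13 | J1 13-23 | J4 23-40 | J2 40-57 | J3 57-75 |
Completion: J1=23  J2=57  J3=75  J4=40  J5=13  J6=1
Turnaround times: J1=17, J2=47, J3=67, J4=31, J5=10, J6=1
Average turnaround = (17+47+67+31+10+1) / 6 = 173/6 = 28.83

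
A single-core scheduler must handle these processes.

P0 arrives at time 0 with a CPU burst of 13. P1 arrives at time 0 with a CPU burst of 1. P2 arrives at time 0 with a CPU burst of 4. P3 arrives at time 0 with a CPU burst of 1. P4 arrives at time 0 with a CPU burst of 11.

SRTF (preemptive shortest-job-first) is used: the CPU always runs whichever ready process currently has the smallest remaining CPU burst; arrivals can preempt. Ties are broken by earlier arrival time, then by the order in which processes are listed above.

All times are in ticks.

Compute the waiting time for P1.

0

Timeline: | P1 0-1 | P3 1-2 | P2 2-6 | P4 6-17 | P0 17-30 |
Completion: P0=30  P1=1  P2=6  P3=2  P4=17
Waiting(P1) = turnaround − burst = 1 − 1 = 0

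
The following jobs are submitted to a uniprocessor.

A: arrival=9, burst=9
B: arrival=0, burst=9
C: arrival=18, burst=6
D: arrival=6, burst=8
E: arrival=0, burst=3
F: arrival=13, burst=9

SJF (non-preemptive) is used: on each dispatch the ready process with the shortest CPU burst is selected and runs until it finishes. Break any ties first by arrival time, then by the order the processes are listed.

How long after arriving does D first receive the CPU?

6

Schedule: | E 0-3 | B 3-12 | D 12-20 | C 20-26 | A 26-35 | F 35-44 |
Completion: A=35  B=12  C=26  D=20  E=3  F=44
Response(D) = first start − arrival = 12 − 6 = 6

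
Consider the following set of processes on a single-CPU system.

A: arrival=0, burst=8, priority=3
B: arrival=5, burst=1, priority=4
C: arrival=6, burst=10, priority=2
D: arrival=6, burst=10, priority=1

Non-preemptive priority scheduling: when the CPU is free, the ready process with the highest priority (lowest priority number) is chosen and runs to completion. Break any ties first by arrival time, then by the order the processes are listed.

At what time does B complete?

29

Schedule: | A 0-8 | D 8-18 | C 18-28 | B 28-29 |
Completion: A=8  B=29  C=28  D=18
Turnaround (C−A): A=8  B=24  C=22  D=12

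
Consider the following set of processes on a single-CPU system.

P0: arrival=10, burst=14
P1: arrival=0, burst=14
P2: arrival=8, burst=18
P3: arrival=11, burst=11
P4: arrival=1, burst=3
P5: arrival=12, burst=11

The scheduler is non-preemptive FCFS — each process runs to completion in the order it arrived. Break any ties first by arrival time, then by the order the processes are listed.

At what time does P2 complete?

Timeline: | P1 0-14 | P4 14-17 | P2 17-35 | P0 35-49 | P3 49-60 | P5 60-71 |
Completion: P0=49  P1=14  P2=35  P3=60  P4=17  P5=71
Turnaround (C−A): P0=39  P1=14  P2=27  P3=49  P4=16  P5=59

35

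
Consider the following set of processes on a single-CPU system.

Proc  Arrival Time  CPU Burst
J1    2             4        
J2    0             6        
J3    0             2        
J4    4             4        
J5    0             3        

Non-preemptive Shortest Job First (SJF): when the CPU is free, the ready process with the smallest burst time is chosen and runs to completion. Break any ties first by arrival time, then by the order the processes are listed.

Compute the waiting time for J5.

2

Gantt: | J3 0-2 | J5 2-5 | J1 5-9 | J4 9-13 | J2 13-19 |
Completion: J1=9  J2=19  J3=2  J4=13  J5=5
Waiting(J5) = turnaround − burst = 5 − 3 = 2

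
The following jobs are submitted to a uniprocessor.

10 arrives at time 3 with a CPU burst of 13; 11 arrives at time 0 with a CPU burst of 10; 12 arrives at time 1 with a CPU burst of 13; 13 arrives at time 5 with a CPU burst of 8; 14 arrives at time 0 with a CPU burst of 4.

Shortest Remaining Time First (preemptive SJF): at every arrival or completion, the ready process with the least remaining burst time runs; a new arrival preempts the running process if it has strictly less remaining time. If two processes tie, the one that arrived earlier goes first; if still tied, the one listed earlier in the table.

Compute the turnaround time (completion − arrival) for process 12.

Gantt: | 14 0-4 | 11 4-5 | 13 5-13 | 11 13-22 | 12 22-35 | 10 35-48 |
Completion: 10=48  11=22  12=35  13=13  14=4
Turnaround (C−A): 10=45  11=22  12=34  13=8  14=4
Turnaround(12) = completion − arrival = 35 − 1 = 34

34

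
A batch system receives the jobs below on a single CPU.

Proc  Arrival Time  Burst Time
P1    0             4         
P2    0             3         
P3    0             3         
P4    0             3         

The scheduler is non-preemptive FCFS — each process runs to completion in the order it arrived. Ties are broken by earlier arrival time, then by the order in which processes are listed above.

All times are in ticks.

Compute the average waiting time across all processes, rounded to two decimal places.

Gantt: | P1 0-4 | P2 4-7 | P3 7-10 | P4 10-13 |
Completion: P1=4  P2=7  P3=10  P4=13
Turnaround (C−A): P1=4  P2=7  P3=10  P4=13
Waiting times: P1=0, P2=4, P3=7, P4=10
Average waiting = (0+4+7+10) / 4 = 21/4 = 5.25

5.25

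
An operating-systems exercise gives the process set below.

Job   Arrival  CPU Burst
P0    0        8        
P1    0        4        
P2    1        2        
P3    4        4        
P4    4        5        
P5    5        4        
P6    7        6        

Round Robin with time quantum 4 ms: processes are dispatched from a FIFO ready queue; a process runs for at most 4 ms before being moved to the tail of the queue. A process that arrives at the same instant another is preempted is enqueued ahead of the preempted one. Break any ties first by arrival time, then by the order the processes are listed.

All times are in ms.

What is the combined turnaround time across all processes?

Timeline: | P0 0-4 | P1 4-8 | P2 8-10 | P3 10-14 | P4 14-18 | P0 18-22 | P5 22-26 | P6 26-30 | P4 30-31 | P6 31-33 |
Completion: P0=22  P1=8  P2=10  P3=14  P4=31  P5=26  P6=33
Turnaround = completion − arrival: P0=22, P1=8, P2=9, P3=10, P4=27, P5=21, P6=26
Total turnaround = 22 + 8 + 9 + 10 + 27 + 21 + 26 = 123

123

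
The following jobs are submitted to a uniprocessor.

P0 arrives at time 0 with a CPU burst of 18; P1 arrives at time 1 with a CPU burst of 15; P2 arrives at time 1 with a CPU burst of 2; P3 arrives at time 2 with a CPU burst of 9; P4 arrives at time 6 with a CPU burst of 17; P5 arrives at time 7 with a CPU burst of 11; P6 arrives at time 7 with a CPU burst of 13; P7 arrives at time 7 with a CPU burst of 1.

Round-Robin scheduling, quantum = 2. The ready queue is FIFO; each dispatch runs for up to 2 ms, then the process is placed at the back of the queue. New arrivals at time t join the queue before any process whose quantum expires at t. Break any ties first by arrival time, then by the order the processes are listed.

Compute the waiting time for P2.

Gantt: | P0 0-2 | P1 2-4 | P2 4-6 | P3 6-8 | P0 8-10 | P1 10-12 | P4 12-14 | P5 14-16 | P6 16-18 | P7 18-19 | P3 19-21 | P0 21-23 | P1 23-25 | P4 25-27 | P5 27-29 | P6 29-31 | P3 31-33 | P0 33-35 | P1 35-37 | P4 37-39 | P5 39-41 | P6 41-43 | P3 43-45 | P0 45-47 | P1 47-49 | P4 49-51 | P5 51-53 | P6 53-55 | P3 55-56 | P0 56-58 | P1 58-60 | P4 60-62 | P5 62-64 | P6 64-66 | P0 66-68 | P1 68-70 | P4 70-72 | P5 72-73 | P6 73-75 | P0 75-77 | P1 77-78 | P4 78-80 | P6 80-81 | P0 81-83 | P4 83-86 |
Completion: P0=83  P1=78  P2=6  P3=56  P4=86  P5=73  P6=81  P7=19
Turnaround (C−A): P0=83  P1=77  P2=5  P3=54  P4=80  P5=66  P6=74  P7=12
Waiting(P2) = turnaround − burst = 5 − 2 = 3

3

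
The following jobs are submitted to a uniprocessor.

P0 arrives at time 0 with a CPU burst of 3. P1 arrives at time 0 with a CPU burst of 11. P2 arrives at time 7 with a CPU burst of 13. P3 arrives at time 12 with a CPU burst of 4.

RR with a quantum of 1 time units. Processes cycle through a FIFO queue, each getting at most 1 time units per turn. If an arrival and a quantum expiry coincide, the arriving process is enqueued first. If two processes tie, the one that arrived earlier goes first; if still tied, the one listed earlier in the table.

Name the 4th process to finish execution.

P2

Timeline: | P0 0-1 | P1 1-2 | P0 2-3 | P1 3-4 | P0 4-5 | P1 5-7 | P2 7-8 | P1 8-9 | P2 9-10 | P1 10-11 | P2 11-12 | P1 12-13 | P3 13-14 | P2 14-15 | P1 15-16 | P3 16-17 | P2 17-18 | P1 18-19 | P3 19-20 | P2 20-21 | P1 21-22 | P3 22-23 | P2 23-24 | P1 24-25 | P2 25-31 |
Completion: P0=5  P1=25  P2=31  P3=23
Turnaround (C−A): P0=5  P1=25  P2=24  P3=11
Finish order: P0 → P3 → P1 → P2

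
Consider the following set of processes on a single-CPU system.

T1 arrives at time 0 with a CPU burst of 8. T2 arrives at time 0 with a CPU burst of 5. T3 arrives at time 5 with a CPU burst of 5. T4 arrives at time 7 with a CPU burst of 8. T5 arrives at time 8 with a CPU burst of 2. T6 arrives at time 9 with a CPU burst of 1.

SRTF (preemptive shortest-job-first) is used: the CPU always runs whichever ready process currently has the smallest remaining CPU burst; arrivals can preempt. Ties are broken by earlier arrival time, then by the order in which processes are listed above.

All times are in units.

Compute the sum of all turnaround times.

Schedule: | T2 0-5 | T3 5-10 | T6 10-11 | T5 11-13 | T1 13-21 | T4 21-29 |
Completion: T1=21  T2=5  T3=10  T4=29  T5=13  T6=11
Turnaround (C−A): T1=21  T2=5  T3=5  T4=22  T5=5  T6=2
Turnaround = completion − arrival: T1=21, T2=5, T3=5, T4=22, T5=5, T6=2
Total turnaround = 21 + 5 + 5 + 22 + 5 + 2 = 60

60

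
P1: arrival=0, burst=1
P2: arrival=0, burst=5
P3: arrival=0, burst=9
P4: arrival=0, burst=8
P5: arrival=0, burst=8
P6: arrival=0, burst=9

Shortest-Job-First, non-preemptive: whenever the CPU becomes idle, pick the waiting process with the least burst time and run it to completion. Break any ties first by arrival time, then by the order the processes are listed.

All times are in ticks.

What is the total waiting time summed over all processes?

74

Timeline: | P1 0-1 | P2 1-6 | P4 6-14 | P5 14-22 | P3 22-31 | P6 31-40 |
Completion: P1=1  P2=6  P3=31  P4=14  P5=22  P6=40
Turnaround (C−A): P1=1  P2=6  P3=31  P4=14  P5=22  P6=40
Waiting = turnaround − burst: P1=0, P2=1, P3=22, P4=6, P5=14, P6=31
Total waiting = 0 + 1 + 22 + 6 + 14 + 31 = 74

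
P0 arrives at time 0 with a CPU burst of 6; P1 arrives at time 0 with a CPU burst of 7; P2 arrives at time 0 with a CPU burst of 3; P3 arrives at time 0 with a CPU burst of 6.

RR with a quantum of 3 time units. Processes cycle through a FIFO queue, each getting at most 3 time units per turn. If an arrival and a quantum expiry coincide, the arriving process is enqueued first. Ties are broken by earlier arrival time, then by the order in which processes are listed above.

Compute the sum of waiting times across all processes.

45

Gantt: | P0 0-3 | P1 3-6 | P2 6-9 | P3 9-12 | P0 12-15 | P1 15-18 | P3 18-21 | P1 21-22 |
Completion: P0=15  P1=22  P2=9  P3=21
Waiting = turnaround − burst: P0=9, P1=15, P2=6, P3=15
Total waiting = 9 + 15 + 6 + 15 = 45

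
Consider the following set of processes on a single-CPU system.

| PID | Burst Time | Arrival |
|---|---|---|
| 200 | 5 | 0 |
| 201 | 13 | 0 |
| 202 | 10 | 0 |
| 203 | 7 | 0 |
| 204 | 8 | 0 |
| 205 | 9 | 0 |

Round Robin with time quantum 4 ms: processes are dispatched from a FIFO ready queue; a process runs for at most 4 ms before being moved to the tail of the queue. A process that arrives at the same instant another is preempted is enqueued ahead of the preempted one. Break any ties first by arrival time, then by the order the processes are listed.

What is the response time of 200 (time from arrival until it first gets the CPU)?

0

Timeline: | 200 0-4 | 201 4-8 | 202 8-12 | 203 12-16 | 204 16-20 | 205 20-24 | 200 24-25 | 201 25-29 | 202 29-33 | 203 33-36 | 204 36-40 | 205 40-44 | 201 44-48 | 202 48-50 | 205 50-51 | 201 51-52 |
Completion: 200=25  201=52  202=50  203=36  204=40  205=51
Response(200) = first start − arrival = 0 − 0 = 0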